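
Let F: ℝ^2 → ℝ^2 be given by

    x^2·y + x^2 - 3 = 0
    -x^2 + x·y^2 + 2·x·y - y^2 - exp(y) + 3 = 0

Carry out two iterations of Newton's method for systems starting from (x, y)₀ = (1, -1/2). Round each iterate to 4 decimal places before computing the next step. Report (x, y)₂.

(1.6167, 0.4810)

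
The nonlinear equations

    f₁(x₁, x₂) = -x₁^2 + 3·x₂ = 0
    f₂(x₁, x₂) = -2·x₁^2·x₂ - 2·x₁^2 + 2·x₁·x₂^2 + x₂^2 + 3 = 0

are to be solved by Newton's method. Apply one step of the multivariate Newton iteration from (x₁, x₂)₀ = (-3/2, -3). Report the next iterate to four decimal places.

(13.2500, -14.0000)

At (-3/2, -3): F = (-11.2500, -6.0000).
Jacobian J = [[-2·x₁, 3], [-4·x₁·x₂ - 4·x₁ + 2·x₂^2, -2·x₁^2 + 4·x₁·x₂ + 2·x₂]].
At the point, J = [[3.0000, 3.0000], [6.0000, 7.5000]] (det J = 4.5000).
Solving J·Δ = −F gives Δ = (14.7500, -11.0000).
Then the next iterate is (x₁, x₂)₁ = (13.2500, -14.0000).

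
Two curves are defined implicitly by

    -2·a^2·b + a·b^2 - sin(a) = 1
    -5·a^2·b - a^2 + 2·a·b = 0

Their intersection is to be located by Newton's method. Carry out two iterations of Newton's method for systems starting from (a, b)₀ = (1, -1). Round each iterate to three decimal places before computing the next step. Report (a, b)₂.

At (1, -1): F = (1.15853, 2.000).
Jacobian J = [[-4·a·b + b^2 - cos(a), -2·a^2 + 2·a·b], [-10·a·b - 2·a + 2·b, -5·a^2 + 2·a]].
At the point, J = [[4.45970, -4.000], [6.000, -3.000]] (det J = 10.62091).
Solving J·Δ = −F gives Δ = (-0.426, -0.185).
Then the next iterate is (a, b)₁ = (0.574, -1.185).
Round to (0.574, -1.185) and repeat: F = (0.04389, 0.26229), J = [[3.28525, -2.01933], [3.28390, -0.49938]].
Δ = (-0.102, -0.144), so (a, b)₂ = (0.472, -1.329).

(0.472, -1.329)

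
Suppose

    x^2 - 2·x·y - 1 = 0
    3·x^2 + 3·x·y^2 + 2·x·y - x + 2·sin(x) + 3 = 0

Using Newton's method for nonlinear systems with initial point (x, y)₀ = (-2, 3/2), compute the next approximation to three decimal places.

(-0.939, 1.107)

At (-2, 3/2): F = (9.000, -4.31859).
Jacobian J = [[2·x - 2·y, -2·x], [6·x + 3·y^2 + 2·y + 2·cos(x) - 1, 6·x·y + 2·x]].
At the point, J = [[-7.000, 4.000], [-4.08229, -22.000]] (det J = 170.32917).
Solving J·Δ = −F gives Δ = (1.061, -0.393).
Then the next iterate is (x, y)₁ = (-0.939, 1.107).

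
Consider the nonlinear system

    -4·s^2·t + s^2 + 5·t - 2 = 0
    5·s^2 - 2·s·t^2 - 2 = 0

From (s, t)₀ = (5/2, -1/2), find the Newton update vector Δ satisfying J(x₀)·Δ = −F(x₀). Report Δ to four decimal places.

(-1.1173, -0.1254)

At (5/2, -1/2): F = (14.2500, 28.0000).
Jacobian J = [[-8·s·t + 2·s, -4·s^2 + 5], [10·s - 2·t^2, -4·s·t]].
At the point, J = [[15.0000, -20.0000], [24.5000, 5.0000]] (det J = 565.0000).
Solving J·Δ = −F gives Δ = (-1.1173, -0.1254).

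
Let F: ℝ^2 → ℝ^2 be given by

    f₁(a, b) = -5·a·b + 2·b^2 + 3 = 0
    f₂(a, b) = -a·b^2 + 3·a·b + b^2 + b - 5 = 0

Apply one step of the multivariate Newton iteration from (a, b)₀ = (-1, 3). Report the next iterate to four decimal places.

(0.6067, 2.3000)

At (-1, 3): F = (36.0000, 7.0000).
Jacobian J = [[-5·b, -5·a + 4·b], [-b^2 + 3·b, -2·a·b + 3·a + 2·b + 1]].
At the point, J = [[-15.0000, 17.0000], [0.0000, 10.0000]] (det J = -150.0000).
Solving J·Δ = −F gives Δ = (1.6067, -0.7000).
Then the next iterate is (a, b)₁ = (0.6067, 2.3000).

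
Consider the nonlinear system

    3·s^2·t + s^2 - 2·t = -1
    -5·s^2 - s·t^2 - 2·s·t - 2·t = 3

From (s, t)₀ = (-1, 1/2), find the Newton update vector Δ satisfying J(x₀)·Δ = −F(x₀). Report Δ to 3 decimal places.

(0.745, 1.227)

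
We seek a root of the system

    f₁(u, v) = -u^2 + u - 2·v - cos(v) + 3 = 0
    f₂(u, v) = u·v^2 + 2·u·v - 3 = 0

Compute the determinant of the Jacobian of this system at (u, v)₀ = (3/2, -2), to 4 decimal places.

6.0000

J = [[-2·u + 1, sin(v) - 2], [v^2 + 2·v, 2·u·v + 2·u]].
At the point, J = [[-2.0000, -2.909297], [0.0000, -3.0000]].
det J = 6.0000.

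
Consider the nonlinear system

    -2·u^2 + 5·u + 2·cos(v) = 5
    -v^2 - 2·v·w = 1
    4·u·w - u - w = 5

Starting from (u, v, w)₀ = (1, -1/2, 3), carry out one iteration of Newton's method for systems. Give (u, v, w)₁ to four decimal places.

(1.3403, -0.5995, 0.7523)

At (1, -1/2, 3): F = (-0.244835, 1.7500, 3.0000).
Jacobian J = [[-4·u + 5, -2·sin(v), 0], [0, -2·v - 2·w, -2·v], [4·w - 1, 0, 4·u - 1]].
At the point, J = [[1.0000, 0.958851, 0.0000], [0.0000, -5.0000, 1.0000], [11.0000, 0.0000, 3.0000]] (det J = -4.452638).
Solving J·Δ = −F gives Δ = (0.3403, -0.0995, -2.2477).
Then the next iterate is (u, v, w)₁ = (1.3403, -0.5995, 0.7523).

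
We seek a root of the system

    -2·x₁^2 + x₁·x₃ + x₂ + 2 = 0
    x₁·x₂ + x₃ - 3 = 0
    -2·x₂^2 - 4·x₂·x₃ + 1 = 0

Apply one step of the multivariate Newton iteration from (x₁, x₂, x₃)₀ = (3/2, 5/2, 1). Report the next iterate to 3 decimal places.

At (3/2, 5/2, 1): F = (1.500, 1.750, -21.500).
Jacobian J = [[-4·x₁ + x₃, 1, x₁], [x₂, x₁, 1], [0, -4·x₂ - 4·x₃, -4·x₂]].
At the point, J = [[-5.000, 1.000, 1.500], [2.500, 1.500, 1.000], [0.000, -14.000, -10.000]] (det J = -22.500).
Solving J·Δ = −F gives Δ = (0.272, -2.806, 1.778).
Then the next iterate is (x₁, x₂, x₃)₁ = (1.772, -0.306, 2.778).

(1.772, -0.306, 2.778)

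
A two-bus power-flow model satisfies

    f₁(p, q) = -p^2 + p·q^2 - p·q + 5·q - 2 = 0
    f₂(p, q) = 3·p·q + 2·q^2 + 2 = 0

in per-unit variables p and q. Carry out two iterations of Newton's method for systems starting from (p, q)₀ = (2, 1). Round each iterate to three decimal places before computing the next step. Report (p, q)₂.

(-0.828, 0.027)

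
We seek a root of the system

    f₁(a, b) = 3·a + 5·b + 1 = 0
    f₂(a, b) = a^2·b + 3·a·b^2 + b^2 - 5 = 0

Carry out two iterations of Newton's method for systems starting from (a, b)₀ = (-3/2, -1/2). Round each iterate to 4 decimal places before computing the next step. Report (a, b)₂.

At (-3/2, -1/2): F = (-6.0000, -7.0000).
Jacobian J = [[3, 5], [2·a·b + 3·b^2, a^2 + 6·a·b + 2·b]].
At the point, J = [[3.0000, 5.0000], [2.2500, 5.7500]] (det J = 6.0000).
Solving J·Δ = −F gives Δ = (-0.0833, 1.2500).
Then the next iterate is (a, b)₁ = (-1.5833, 0.7500).
Round to (-1.5833, 0.7500) and repeat: F = (0.0001, -5.229190), J = [[3.0000, 5.0000], [-0.687450, -3.118011]].
Δ = (4.4189, -2.6514), so (a, b)₂ = (2.8356, -1.9014).

(2.8356, -1.9014)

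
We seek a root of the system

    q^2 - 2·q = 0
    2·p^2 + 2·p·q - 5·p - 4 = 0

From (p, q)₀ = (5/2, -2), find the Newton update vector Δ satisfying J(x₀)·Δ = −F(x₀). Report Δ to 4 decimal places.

At (5/2, -2): F = (8.0000, -14.0000).
Jacobian J = [[0, 2·q - 2], [4·p + 2·q - 5, 2·p]].
At the point, J = [[0.0000, -6.0000], [1.0000, 5.0000]] (det J = 6.0000).
Solving J·Δ = −F gives Δ = (7.3333, 1.3333).

(7.3333, 1.3333)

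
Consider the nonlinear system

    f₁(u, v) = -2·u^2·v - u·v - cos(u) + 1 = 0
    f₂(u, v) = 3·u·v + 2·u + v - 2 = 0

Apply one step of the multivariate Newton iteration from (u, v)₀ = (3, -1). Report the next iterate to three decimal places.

At (3, -1): F = (22.98999, -6.000).
Jacobian J = [[-4·u·v - v + sin(u), -2·u^2 - u], [3·v + 2, 3·u + 1]].
At the point, J = [[13.14112, -21.000], [-1.000, 10.000]] (det J = 110.41120).
Solving J·Δ = −F gives Δ = (-0.941, 0.506).
Then the next iterate is (u, v)₁ = (2.059, -0.494).

(2.059, -0.494)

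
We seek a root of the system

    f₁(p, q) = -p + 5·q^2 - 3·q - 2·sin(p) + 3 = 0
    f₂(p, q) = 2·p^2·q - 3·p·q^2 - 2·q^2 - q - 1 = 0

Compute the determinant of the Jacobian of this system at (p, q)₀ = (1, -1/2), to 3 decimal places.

J = [[-2·cos(p) - 1, 10·q - 3], [4·p·q - 3·q^2, 2·p^2 - 6·p·q - 4·q - 1]].
At the point, J = [[-2.08060, -8.000], [-2.750, 6.000]].
det J = -34.484.

-34.484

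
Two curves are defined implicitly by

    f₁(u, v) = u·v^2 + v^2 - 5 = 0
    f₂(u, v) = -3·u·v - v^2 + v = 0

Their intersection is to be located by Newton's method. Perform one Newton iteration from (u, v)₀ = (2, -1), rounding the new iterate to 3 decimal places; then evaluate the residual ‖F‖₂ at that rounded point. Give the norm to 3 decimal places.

At (2, -1): F = (-2.000, 4.000).
Jacobian J = [[v^2, 2·u·v + 2·v], [-3·v, -3·u - 2·v + 1]].
At the point, J = [[1.000, -6.000], [3.000, -3.000]] (det J = 15.000).
Solving J·Δ = −F gives Δ = (-2.000, -0.667).
Then the next iterate is (u, v)₁ = (0.000, -1.667).
Re-evaluating at (0.000, -1.667): F = (-2.22111, -4.44589), so ‖F‖₂ = 4.970.

4.970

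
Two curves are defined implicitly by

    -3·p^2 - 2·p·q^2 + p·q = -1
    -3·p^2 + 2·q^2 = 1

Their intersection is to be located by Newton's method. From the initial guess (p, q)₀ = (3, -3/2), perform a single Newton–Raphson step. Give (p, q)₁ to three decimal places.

At (3, -3/2): F = (-44.000, -23.500).
Jacobian J = [[-6·p - 2·q^2 + q, -4·p·q + p], [-6·p, 4·q]].
At the point, J = [[-24.000, 21.000], [-18.000, -6.000]] (det J = 522.000).
Solving J·Δ = −F gives Δ = (-1.451, 0.437).
Then the next iterate is (p, q)₁ = (1.549, -1.063).

(1.549, -1.063)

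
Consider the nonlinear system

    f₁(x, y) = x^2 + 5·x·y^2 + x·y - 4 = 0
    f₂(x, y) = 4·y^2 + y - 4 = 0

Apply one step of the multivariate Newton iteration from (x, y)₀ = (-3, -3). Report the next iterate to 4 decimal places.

(-2.6860, -1.7391)

At (-3, -3): F = (-121.0000, 29.0000).
Jacobian J = [[2·x + 5·y^2 + y, 10·x·y + x], [0, 8·y + 1]].
At the point, J = [[36.0000, 87.0000], [0.0000, -23.0000]] (det J = -828.0000).
Solving J·Δ = −F gives Δ = (0.3140, 1.2609).
Then the next iterate is (x, y)₁ = (-2.6860, -1.7391).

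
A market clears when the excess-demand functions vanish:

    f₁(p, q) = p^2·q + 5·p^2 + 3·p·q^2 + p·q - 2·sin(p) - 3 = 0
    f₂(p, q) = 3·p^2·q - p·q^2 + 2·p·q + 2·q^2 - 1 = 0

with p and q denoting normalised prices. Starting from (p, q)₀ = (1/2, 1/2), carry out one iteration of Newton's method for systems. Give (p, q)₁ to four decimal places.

(1.1203, -0.0063)

At (1/2, 1/2): F = (-1.958851, 0.2500).
Jacobian J = [[2·p·q + 10·p + 3·q^2 + q - 2·cos(p), p^2 + 6·p·q + p], [6·p·q - q^2 + 2·q, 3·p^2 - 2·p·q + 2·p + 4·q]].
At the point, J = [[4.994835, 2.2500], [2.2500, 3.2500]] (det J = 11.170713).
Solving J·Δ = −F gives Δ = (0.6203, -0.5063).
Then the next iterate is (p, q)₁ = (1.1203, -0.0063).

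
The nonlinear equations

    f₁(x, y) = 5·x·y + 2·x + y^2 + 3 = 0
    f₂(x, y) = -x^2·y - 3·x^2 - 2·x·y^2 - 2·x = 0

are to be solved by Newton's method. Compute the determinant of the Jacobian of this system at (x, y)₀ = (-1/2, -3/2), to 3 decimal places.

-9.625

J = [[5·y + 2, 5·x + 2·y], [-2·x·y - 6·x - 2·y^2 - 2, -x^2 - 4·x·y]].
At the point, J = [[-5.500, -5.500], [-5.000, -3.250]].
det J = -9.625.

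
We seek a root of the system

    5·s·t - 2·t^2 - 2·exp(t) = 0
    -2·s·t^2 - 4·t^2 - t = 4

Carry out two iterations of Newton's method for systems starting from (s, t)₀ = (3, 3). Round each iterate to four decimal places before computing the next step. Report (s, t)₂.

(0.6333, 0.9465)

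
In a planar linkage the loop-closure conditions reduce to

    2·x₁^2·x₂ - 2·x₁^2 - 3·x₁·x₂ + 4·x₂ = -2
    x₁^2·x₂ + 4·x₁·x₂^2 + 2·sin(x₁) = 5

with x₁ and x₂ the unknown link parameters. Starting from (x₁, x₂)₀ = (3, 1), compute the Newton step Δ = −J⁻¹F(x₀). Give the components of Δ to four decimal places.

At (3, 1): F = (-3.0000, 16.282240).
Jacobian J = [[4·x₁·x₂ - 4·x₁ - 3·x₂, 2·x₁^2 - 3·x₁ + 4], [2·x₁·x₂ + 4·x₂^2 + 2·cos(x₁), x₁^2 + 8·x₁·x₂]].
At the point, J = [[-3.0000, 13.0000], [8.020015, 33.0000]] (det J = -203.260195).
Solving J·Δ = −F gives Δ = (-1.5284, -0.1219).

(-1.5284, -0.1219)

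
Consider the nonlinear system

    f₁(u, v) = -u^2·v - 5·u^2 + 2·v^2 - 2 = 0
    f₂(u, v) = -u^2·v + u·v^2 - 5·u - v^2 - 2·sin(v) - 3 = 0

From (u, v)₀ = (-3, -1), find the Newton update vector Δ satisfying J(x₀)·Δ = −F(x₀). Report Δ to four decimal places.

(1.7661, 0.4912)

At (-3, -1): F = (-36.0000, 18.682942).
Jacobian J = [[-2·u·v - 10·u, -u^2 + 4·v], [-2·u·v + v^2 - 5, -u^2 + 2·u·v - 2·v - 2·cos(v)]].
At the point, J = [[24.0000, -13.0000], [-10.0000, -2.080605]] (det J = -179.934511).
Solving J·Δ = −F gives Δ = (1.7661, 0.4912).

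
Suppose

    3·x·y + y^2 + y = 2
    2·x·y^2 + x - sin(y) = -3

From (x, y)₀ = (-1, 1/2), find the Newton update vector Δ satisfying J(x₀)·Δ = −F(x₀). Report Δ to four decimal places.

At (-1, 1/2): F = (-2.7500, 1.020574).
Jacobian J = [[3·y, 3·x + 2·y + 1], [2·y^2 + 1, 4·x·y - cos(y)]].
At the point, J = [[1.5000, -1.0000], [1.5000, -2.877583]] (det J = -2.816374).
Solving J·Δ = −F gives Δ = (3.1721, 2.0082).

(3.1721, 2.0082)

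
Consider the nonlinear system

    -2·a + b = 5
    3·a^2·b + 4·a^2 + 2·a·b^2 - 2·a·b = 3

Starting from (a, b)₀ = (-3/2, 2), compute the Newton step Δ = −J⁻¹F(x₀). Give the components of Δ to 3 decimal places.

At (-3/2, 2): F = (0.000, 13.500).
Jacobian J = [[-2, 1], [6·a·b + 8·a + 2·b^2 - 2·b, 3·a^2 + 4·a·b - 2·a]].
At the point, J = [[-2.000, 1.000], [-26.000, -2.250]] (det J = 30.500).
Solving J·Δ = −F gives Δ = (0.443, 0.885).

(0.443, 0.885)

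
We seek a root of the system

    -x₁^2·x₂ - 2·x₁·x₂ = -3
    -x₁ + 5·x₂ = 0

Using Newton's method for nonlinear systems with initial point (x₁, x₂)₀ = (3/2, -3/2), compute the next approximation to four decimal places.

At (3/2, -3/2): F = (10.8750, -9.0000).
Jacobian J = [[-2·x₁·x₂ - 2·x₂, -x₁^2 - 2·x₁], [-1, 5]].
At the point, J = [[7.5000, -5.2500], [-1.0000, 5.0000]] (det J = 32.2500).
Solving J·Δ = −F gives Δ = (-0.2209, 1.7558).
Then the next iterate is (x₁, x₂)₁ = (1.2791, 0.2558).

(1.2791, 0.2558)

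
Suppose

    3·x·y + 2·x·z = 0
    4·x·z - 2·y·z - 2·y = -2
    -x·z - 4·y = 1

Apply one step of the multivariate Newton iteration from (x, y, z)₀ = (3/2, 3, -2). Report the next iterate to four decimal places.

At (3/2, 3, -2): F = (7.5000, -4.0000, -10.0000).
Jacobian J = [[3·y + 2·z, 3·x, 2·x], [4·z, -2·z - 2, 4·x - 2·y], [-z, -4, -x]].
At the point, J = [[5.0000, 4.5000, 3.0000], [-8.0000, 2.0000, 0.0000], [2.0000, -4.0000, -1.5000]] (det J = 15.0000).
Solving J·Δ = −F gives Δ = (-3.9000, -13.6000, 24.4000).
Then the next iterate is (x, y, z)₁ = (-2.4000, -10.6000, 22.4000).

(-2.4000, -10.6000, 22.4000)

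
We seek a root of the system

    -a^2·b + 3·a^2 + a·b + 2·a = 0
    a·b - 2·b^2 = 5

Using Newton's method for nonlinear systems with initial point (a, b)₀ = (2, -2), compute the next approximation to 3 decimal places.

(1.153, -0.469)

At (2, -2): F = (20.000, -17.000).
Jacobian J = [[-2·a·b + 6·a + b + 2, -a^2 + a], [b, a - 4·b]].
At the point, J = [[20.000, -2.000], [-2.000, 10.000]] (det J = 196.000).
Solving J·Δ = −F gives Δ = (-0.847, 1.531).
Then the next iterate is (a, b)₁ = (1.153, -0.469).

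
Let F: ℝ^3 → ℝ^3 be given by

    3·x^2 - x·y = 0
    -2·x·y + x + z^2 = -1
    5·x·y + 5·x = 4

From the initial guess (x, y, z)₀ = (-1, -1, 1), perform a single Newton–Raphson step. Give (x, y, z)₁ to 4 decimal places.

At (-1, -1, 1): F = (2.0000, -1.0000, -4.0000).
Jacobian J = [[6·x - y, -x, 0], [-2·y + 1, -2·x, 2·z], [5·y + 5, 5·x, 0]].
At the point, J = [[-5.0000, 1.0000, 0.0000], [3.0000, 2.0000, 2.0000], [0.0000, -5.0000, 0.0000]] (det J = -50.0000).
Solving J·Δ = −F gives Δ = (0.2400, -0.8000, 0.9400).
Then the next iterate is (x, y, z)₁ = (-0.7600, -1.8000, 1.9400).

(-0.7600, -1.8000, 1.9400)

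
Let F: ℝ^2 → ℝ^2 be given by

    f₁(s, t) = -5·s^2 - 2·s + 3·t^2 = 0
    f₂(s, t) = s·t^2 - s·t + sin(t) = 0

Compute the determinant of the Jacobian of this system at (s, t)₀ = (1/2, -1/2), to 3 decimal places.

3.107

J = [[-10·s - 2, 6·t], [t^2 - t, 2·s·t - s + cos(t)]].
At the point, J = [[-7.000, -3.000], [0.750, -0.12242]].
det J = 3.107.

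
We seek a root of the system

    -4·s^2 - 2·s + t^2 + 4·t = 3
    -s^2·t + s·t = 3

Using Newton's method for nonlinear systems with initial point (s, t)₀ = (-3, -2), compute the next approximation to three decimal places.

(-1.318, -2.212)

At (-3, -2): F = (-37.000, 21.000).
Jacobian J = [[-8·s - 2, 2·t + 4], [-2·s·t + t, -s^2 + s]].
At the point, J = [[22.000, 0.000], [-14.000, -12.000]] (det J = -264.000).
Solving J·Δ = −F gives Δ = (1.682, -0.212).
Then the next iterate is (s, t)₁ = (-1.318, -2.212).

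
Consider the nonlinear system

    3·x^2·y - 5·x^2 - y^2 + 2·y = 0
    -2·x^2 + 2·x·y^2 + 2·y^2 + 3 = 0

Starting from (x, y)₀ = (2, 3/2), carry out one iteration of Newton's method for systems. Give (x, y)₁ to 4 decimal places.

At (2, 3/2): F = (-1.2500, 8.5000).
Jacobian J = [[6·x·y - 10·x, 3·x^2 - 2·y + 2], [-4·x + 2·y^2, 4·x·y + 4·y]].
At the point, J = [[-2.0000, 11.0000], [-3.5000, 18.0000]] (det J = 2.5000).
Solving J·Δ = −F gives Δ = (46.4000, 8.5500).
Then the next iterate is (x, y)₁ = (48.4000, 10.0500).

(48.4000, 10.0500)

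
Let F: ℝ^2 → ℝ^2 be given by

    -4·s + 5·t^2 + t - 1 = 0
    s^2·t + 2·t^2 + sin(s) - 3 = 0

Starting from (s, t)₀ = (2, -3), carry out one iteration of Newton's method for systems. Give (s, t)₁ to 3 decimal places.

(1.541, -1.799)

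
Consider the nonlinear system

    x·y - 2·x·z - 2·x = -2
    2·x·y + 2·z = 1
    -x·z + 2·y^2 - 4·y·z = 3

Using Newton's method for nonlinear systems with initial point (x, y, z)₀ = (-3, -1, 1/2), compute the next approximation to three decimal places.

At (-3, -1, 1/2): F = (14.000, 6.000, 2.500).
Jacobian J = [[y - 2·z - 2, x, -2·x], [2·y, 2·x, 2], [-z, 4·y - 4·z, -x - 4·y]].
At the point, J = [[-4.000, -3.000, 6.000], [-2.000, -6.000, 2.000], [-0.500, -6.000, 7.000]] (det J = 135.000).
Solving J·Δ = −F gives Δ = (3.222, -0.163, -0.267).
Then the next iterate is (x, y, z)₁ = (0.222, -1.163, 0.233).

(0.222, -1.163, 0.233)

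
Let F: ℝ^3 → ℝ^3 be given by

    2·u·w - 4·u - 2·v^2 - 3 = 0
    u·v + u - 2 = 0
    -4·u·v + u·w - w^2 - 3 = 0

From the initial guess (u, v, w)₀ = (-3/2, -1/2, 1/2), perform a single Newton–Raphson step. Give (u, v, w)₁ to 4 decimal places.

At (-3/2, -1/2, 1/2): F = (1.0000, -2.7500, -7.0000).
Jacobian J = [[2·w - 4, -4·v, 2·u], [v + 1, u, 0], [-4·v + w, -4·u, u - 2·w]].
At the point, J = [[-3.0000, 2.0000, -3.0000], [0.5000, -1.5000, 0.0000], [2.5000, 6.0000, -2.5000]] (det J = -29.0000).
Solving J·Δ = −F gives Δ = (2.4483, -1.0172, -2.7931).
Then the next iterate is (u, v, w)₁ = (0.9483, -1.5172, -2.2931).

(0.9483, -1.5172, -2.2931)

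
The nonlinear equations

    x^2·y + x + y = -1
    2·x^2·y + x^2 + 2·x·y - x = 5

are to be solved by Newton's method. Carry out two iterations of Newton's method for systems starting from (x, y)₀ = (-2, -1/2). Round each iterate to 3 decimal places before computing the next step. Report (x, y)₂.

(-1.714, 0.207)

At (-2, -1/2): F = (-3.500, -1.000).
Jacobian J = [[2·x·y + 1, x^2 + 1], [4·x·y + 2·x + 2·y - 1, 2·x^2 + 2·x]].
At the point, J = [[3.000, 5.000], [-2.000, 4.000]] (det J = 22.000).
Solving J·Δ = −F gives Δ = (0.409, 0.455).
Then the next iterate is (x, y)₁ = (-1.591, -0.045).
Round to (-1.591, -0.045) and repeat: F = (-0.74991, -0.96234), J = [[1.14319, 3.53128], [-3.98562, 1.88056]].
Δ = (-0.123, 0.252), so (x, y)₂ = (-1.714, 0.207).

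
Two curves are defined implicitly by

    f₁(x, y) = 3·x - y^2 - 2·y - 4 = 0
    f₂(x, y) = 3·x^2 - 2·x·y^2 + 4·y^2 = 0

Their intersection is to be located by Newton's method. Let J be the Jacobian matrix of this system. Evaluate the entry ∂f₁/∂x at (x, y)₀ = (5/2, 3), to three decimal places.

3.000

∂f₁/∂x = 3.
At (5/2, 3) this is 3.000.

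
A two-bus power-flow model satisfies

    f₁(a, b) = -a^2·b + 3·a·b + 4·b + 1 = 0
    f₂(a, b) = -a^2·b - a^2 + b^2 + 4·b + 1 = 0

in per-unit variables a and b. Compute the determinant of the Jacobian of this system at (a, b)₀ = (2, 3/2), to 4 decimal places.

J = [[-2·a·b + 3·b, -a^2 + 3·a + 4], [-2·a·b - 2·a, -a^2 + 2·b + 4]].
At the point, J = [[-1.5000, 6.0000], [-10.0000, 3.0000]].
det J = 55.5000.

55.5000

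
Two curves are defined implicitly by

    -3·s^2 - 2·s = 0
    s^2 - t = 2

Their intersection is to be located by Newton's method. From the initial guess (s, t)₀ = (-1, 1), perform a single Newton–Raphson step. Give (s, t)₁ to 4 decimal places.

At (-1, 1): F = (-1.0000, -2.0000).
Jacobian J = [[-6·s - 2, 0], [2·s, -1]].
At the point, J = [[4.0000, 0.0000], [-2.0000, -1.0000]] (det J = -4.0000).
Solving J·Δ = −F gives Δ = (0.2500, -2.5000).
Then the next iterate is (s, t)₁ = (-0.7500, -1.5000).

(-0.7500, -1.5000)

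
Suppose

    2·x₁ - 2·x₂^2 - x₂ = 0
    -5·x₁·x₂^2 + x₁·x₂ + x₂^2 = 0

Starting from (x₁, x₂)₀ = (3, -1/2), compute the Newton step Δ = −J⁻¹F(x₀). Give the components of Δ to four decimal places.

At (3, -1/2): F = (6.0000, -5.0000).
Jacobian J = [[2, -4·x₂ - 1], [-5·x₂^2 + x₂, -10·x₁·x₂ + x₁ + 2·x₂]].
At the point, J = [[2.0000, 1.0000], [-1.7500, 17.0000]] (det J = 35.7500).
Solving J·Δ = −F gives Δ = (-2.9930, -0.0140).

(-2.9930, -0.0140)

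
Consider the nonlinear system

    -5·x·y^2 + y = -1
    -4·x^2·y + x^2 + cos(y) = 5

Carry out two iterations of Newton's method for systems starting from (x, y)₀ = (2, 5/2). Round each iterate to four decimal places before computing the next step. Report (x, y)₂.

(0.2319, 1.7886)

At (2, 5/2): F = (-59.0000, -41.801144).
Jacobian J = [[-5·y^2, -10·x·y + 1], [-8·x·y + 2·x, -4·x^2 - sin(y)]].
At the point, J = [[-31.2500, -49.0000], [-36.0000, -16.598472]] (det J = -1245.297745).
Solving J·Δ = −F gives Δ = (-0.8584, -0.6566).
Then the next iterate is (x, y)₁ = (1.1416, 1.8434).
Round to (1.1416, 1.8434) and repeat: F = (-16.553089, -13.575638), J = [[-16.990618, -20.044254], [-14.552204, -6.176075]].
Δ = (-0.9097, -0.0548), so (x, y)₂ = (0.2319, 1.7886).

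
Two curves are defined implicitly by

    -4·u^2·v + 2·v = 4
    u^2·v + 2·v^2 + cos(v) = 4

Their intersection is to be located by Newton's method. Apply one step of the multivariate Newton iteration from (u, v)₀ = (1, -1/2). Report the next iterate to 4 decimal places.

At (1, -1/2): F = (-3.0000, -3.122417).
Jacobian J = [[-8·u·v, -4·u^2 + 2], [2·u·v, u^2 + 4·v - sin(v)]].
At the point, J = [[4.0000, -2.0000], [-1.0000, -0.520574]] (det J = -4.082298).
Solving J·Δ = −F gives Δ = (-1.1472, -3.7944).
Then the next iterate is (u, v)₁ = (-0.1472, -4.2944).

(-0.1472, -4.2944)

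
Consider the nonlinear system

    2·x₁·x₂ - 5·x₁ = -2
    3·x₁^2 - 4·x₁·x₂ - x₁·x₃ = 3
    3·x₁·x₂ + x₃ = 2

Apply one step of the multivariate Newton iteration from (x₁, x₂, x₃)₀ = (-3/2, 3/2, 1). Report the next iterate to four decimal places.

At (-3/2, 3/2, 1): F = (5.0000, 14.2500, -7.7500).
Jacobian J = [[2·x₂ - 5, 2·x₁, 0], [6·x₁ - 4·x₂ - x₃, -4·x₁, -x₁], [3·x₂, 3·x₁, 1]].
At the point, J = [[-2.0000, -3.0000, 0.0000], [-16.0000, 6.0000, 1.5000], [4.5000, -4.5000, 1.0000]] (det J = -93.7500).
Solving J·Δ = −F gives Δ = (1.5080, 0.6613, 3.9400).
Then the next iterate is (x₁, x₂, x₃)₁ = (0.0080, 2.1613, 4.9400).

(0.0080, 2.1613, 4.9400)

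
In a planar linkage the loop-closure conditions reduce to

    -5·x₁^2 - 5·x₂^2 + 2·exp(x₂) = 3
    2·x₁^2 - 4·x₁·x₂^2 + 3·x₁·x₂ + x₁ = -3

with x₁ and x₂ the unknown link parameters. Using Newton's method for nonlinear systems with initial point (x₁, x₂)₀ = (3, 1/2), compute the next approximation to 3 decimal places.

(1.396, 1.780)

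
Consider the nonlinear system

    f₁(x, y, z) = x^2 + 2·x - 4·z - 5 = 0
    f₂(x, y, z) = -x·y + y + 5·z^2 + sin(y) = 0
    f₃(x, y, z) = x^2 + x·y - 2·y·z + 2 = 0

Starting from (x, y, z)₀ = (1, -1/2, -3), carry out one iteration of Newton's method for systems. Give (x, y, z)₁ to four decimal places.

(-0.0307, -0.4176, -1.5307)

At (1, -1/2, -3): F = (10.0000, 44.520574, -0.5000).
Jacobian J = [[2·x + 2, 0, -4], [-y, -x + cos(y) + 1, 10·z], [2·x + y, x - 2·z, -2·y]].
At the point, J = [[4.0000, 0.0000, -4.0000], [0.5000, 0.877583, -30.0000], [1.5000, 7.0000, 1.0000]] (det J = 834.775826).
Solving J·Δ = −F gives Δ = (-1.0307, 0.0824, 1.4693).
Then the next iterate is (x, y, z)₁ = (-0.0307, -0.4176, -1.5307).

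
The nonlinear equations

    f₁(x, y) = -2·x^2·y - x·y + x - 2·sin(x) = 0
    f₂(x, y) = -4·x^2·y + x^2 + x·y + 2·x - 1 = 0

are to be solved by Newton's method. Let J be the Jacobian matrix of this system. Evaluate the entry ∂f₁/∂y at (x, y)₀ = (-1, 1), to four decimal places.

∂f₁/∂y = -2·x^2 - x.
At (-1, 1) this is -1.0000.

-1.0000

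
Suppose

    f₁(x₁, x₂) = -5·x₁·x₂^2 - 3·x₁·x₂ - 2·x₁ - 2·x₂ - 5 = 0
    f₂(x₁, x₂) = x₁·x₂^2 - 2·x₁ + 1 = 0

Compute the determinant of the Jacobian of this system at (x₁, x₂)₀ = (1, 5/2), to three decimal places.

J = [[-5·x₂^2 - 3·x₂ - 2, -10·x₁·x₂ - 3·x₁ - 2], [x₂^2 - 2, 2·x₁·x₂]].
At the point, J = [[-40.750, -30.000], [4.250, 5.000]].
det J = -76.250.

-76.250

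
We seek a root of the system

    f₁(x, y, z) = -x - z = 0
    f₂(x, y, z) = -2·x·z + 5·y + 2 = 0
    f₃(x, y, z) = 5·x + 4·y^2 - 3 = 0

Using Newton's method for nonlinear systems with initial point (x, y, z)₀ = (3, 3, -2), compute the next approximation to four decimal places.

At (3, 3, -2): F = (-1.0000, 29.0000, 48.0000).
Jacobian J = [[-1, 0, -1], [-2·z, 5, -2·x], [5, 8·y, 0]].
At the point, J = [[-1.0000, 0.0000, -1.0000], [4.0000, 5.0000, -6.0000], [5.0000, 24.0000, 0.0000]] (det J = -215.0000).
Solving J·Δ = −F gives Δ = (-2.7907, -1.4186, 1.7907).
Then the next iterate is (x, y, z)₁ = (0.2093, 1.5814, -0.2093).

(0.2093, 1.5814, -0.2093)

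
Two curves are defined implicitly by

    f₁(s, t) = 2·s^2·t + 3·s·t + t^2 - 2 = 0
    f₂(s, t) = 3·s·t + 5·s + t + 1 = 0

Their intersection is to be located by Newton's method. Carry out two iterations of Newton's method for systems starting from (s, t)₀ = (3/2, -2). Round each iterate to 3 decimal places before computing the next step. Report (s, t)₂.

(0.248, -1.462)

At (3/2, -2): F = (-16.000, -2.500).
Jacobian J = [[4·s·t + 3·t, 2·s^2 + 3·s + 2·t], [3·t + 5, 3·s + 1]].
At the point, J = [[-18.000, 5.000], [-1.000, 5.500]] (det J = -94.000).
Solving J·Δ = −F gives Δ = (-0.803, 0.309).
Then the next iterate is (s, t)₁ = (0.697, -1.691).
Round to (0.697, -1.691) and repeat: F = (-4.31941, -0.74188), J = [[-9.78751, -0.31938], [-0.073, 3.091]].
Δ = (-0.449, 0.229), so (s, t)₂ = (0.248, -1.462).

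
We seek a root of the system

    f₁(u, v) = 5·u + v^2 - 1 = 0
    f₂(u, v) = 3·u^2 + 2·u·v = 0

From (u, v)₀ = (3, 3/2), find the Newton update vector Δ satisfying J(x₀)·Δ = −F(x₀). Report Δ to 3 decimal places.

(-0.318, -4.886)

At (3, 3/2): F = (16.250, 36.000).
Jacobian J = [[5, 2·v], [6·u + 2·v, 2·u]].
At the point, J = [[5.000, 3.000], [21.000, 6.000]] (det J = -33.000).
Solving J·Δ = −F gives Δ = (-0.318, -4.886).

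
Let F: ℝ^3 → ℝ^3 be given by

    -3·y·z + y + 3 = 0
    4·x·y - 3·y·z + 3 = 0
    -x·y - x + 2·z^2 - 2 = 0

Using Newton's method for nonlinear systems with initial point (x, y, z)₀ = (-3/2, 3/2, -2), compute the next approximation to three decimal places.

(-1.318, 0.156, -1.090)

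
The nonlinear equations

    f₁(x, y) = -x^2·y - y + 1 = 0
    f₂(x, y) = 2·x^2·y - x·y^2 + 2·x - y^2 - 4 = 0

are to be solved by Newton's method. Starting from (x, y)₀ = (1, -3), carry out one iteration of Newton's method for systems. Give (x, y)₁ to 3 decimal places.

(0.000, -2.500)

At (1, -3): F = (7.000, -26.000).
Jacobian J = [[-2·x·y, -x^2 - 1], [4·x·y - y^2 + 2, 2·x^2 - 2·x·y - 2·y]].
At the point, J = [[6.000, -2.000], [-19.000, 14.000]] (det J = 46.000).
Solving J·Δ = −F gives Δ = (-1.000, 0.500).
Then the next iterate is (x, y)₁ = (0.000, -2.500).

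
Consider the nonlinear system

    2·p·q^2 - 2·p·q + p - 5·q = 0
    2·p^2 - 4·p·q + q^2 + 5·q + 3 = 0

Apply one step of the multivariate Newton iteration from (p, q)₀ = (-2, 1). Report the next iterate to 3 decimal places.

(-0.710, 0.366)

At (-2, 1): F = (-7.000, 25.000).
Jacobian J = [[2·q^2 - 2·q + 1, 4·p·q - 2·p - 5], [4·p - 4·q, -4·p + 2·q + 5]].
At the point, J = [[1.000, -9.000], [-12.000, 15.000]] (det J = -93.000).
Solving J·Δ = −F gives Δ = (1.290, -0.634).
Then the next iterate is (p, q)₁ = (-0.710, 0.366).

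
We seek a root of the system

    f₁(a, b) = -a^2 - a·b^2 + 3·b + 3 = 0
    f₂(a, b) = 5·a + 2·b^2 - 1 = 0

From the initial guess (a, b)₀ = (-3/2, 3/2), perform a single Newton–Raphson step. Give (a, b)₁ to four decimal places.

(0.9773, 0.1023)

At (-3/2, 3/2): F = (8.6250, -4.0000).
Jacobian J = [[-2·a - b^2, -2·a·b + 3], [5, 4·b]].
At the point, J = [[0.7500, 7.5000], [5.0000, 6.0000]] (det J = -33.0000).
Solving J·Δ = −F gives Δ = (2.4773, -1.3977).
Then the next iterate is (a, b)₁ = (0.9773, 0.1023).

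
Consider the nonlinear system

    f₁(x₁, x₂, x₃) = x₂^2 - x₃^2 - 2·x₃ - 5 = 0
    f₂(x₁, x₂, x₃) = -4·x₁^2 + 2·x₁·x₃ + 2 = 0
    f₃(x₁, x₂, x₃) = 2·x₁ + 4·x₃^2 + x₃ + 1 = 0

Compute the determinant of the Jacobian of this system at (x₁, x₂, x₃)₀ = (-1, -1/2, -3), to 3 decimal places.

J = [[0, 2·x₂, -2·x₃ - 2], [-8·x₁ + 2·x₃, 0, 2·x₁], [2, 0, 8·x₃ + 1]].
At the point, J = [[0.000, -1.000, 4.000], [2.000, 0.000, -2.000], [2.000, 0.000, -23.000]].
det J = -42.000.

-42.000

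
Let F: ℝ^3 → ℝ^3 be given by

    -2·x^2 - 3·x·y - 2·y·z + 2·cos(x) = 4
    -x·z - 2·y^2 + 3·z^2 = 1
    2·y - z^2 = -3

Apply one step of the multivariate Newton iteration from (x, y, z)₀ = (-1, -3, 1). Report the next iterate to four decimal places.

At (-1, -3, 1): F = (-7.919395, -15.0000, -4.0000).
Jacobian J = [[-4·x - 3·y - 2·sin(x), -3·x - 2·z, -2·y], [-z, -4·y, -x + 6·z], [0, 2, -2·z]].
At the point, J = [[14.682942, 1.0000, 6.0000], [-1.0000, 12.0000, 7.0000], [0.0000, 2.0000, -2.0000]] (det J = -571.951795).
Solving J·Δ = −F gives Δ = (0.6136, 1.5586, -0.4414).
Then the next iterate is (x, y, z)₁ = (-0.3864, -1.4414, 0.5586).

(-0.3864, -1.4414, 0.5586)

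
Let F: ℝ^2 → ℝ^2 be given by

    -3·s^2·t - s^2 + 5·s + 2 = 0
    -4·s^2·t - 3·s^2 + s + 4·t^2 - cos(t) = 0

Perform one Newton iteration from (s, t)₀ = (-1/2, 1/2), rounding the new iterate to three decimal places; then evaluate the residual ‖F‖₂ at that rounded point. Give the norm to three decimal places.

0.098

At (-1/2, 1/2): F = (-1.125, -1.62758).
Jacobian J = [[-6·s·t - 2·s + 5, -3·s^2], [-8·s·t - 6·s + 1, -4·s^2 + 8·t + sin(t)]].
At the point, J = [[7.500, -0.750], [6.000, 3.47943]] (det J = 30.59569).
Solving J·Δ = −F gives Δ = (0.168, 0.178).
Then the next iterate is (s, t)₁ = (-0.332, 0.678).
Re-evaluating at (-0.332, 0.678): F = (0.00558, 0.09831), so ‖F‖₂ = 0.098.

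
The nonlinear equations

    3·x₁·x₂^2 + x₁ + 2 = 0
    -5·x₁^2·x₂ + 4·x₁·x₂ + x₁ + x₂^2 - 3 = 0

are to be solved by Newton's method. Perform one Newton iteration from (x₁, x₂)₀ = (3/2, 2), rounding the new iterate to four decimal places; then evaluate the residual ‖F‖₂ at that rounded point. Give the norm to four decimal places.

7.6221

At (3/2, 2): F = (21.5000, -8.0000).
Jacobian J = [[3·x₂^2 + 1, 6·x₁·x₂], [-10·x₁·x₂ + 4·x₂ + 1, -5·x₁^2 + 4·x₁ + 2·x₂]].
At the point, J = [[13.0000, 18.0000], [-21.0000, -1.2500]] (det J = 361.7500).
Solving J·Δ = −F gives Δ = (-0.3238, -0.9606).
Then the next iterate is (x₁, x₂)₁ = (1.1762, 1.0394).
Re-evaluating at (1.1762, 1.0394): F = (6.988331, -3.043050), so ‖F‖₂ = 7.6221.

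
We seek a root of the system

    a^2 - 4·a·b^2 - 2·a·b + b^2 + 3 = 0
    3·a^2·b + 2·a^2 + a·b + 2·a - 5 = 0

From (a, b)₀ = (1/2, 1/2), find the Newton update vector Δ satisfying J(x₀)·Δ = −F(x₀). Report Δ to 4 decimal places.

(0.2442, 1.1279)

At (1/2, 1/2): F = (2.5000, -2.8750).
Jacobian J = [[2·a - 4·b^2 - 2·b, -8·a·b - 2·a + 2·b], [6·a·b + 4·a + b + 2, 3·a^2 + a]].
At the point, J = [[-1.0000, -2.0000], [6.0000, 1.2500]] (det J = 10.7500).
Solving J·Δ = −F gives Δ = (0.2442, 1.1279).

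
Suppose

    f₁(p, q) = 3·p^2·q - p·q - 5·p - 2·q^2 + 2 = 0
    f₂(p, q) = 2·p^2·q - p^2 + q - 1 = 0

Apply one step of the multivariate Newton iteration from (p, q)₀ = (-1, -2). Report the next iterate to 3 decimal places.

(-0.258, -1.806)

At (-1, -2): F = (-9.000, -8.000).
Jacobian J = [[6·p·q - q - 5, 3·p^2 - p - 4·q], [4·p·q - 2·p, 2·p^2 + 1]].
At the point, J = [[9.000, 12.000], [10.000, 3.000]] (det J = -93.000).
Solving J·Δ = −F gives Δ = (0.742, 0.194).
Then the next iterate is (p, q)₁ = (-0.258, -1.806).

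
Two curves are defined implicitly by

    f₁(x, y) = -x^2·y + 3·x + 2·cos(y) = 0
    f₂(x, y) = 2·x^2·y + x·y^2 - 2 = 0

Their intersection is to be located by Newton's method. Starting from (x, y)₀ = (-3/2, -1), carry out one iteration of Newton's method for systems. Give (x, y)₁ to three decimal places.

At (-3/2, -1): F = (-1.16940, -8.000).
Jacobian J = [[-2·x·y + 3, -x^2 - 2·sin(y)], [4·x·y + y^2, 2·x^2 + 2·x·y]].
At the point, J = [[0.000, -0.56706], [7.000, 7.500]] (det J = 3.96941).
Solving J·Δ = −F gives Δ = (3.352, -2.062).
Then the next iterate is (x, y)₁ = (1.852, -3.062).

(1.852, -3.062)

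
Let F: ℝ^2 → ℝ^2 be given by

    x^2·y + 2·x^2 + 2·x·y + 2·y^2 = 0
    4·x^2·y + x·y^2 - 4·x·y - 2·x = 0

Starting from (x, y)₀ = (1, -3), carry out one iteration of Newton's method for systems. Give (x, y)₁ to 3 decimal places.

At (1, -3): F = (11.000, 7.000).
Jacobian J = [[2·x·y + 4·x + 2·y, x^2 + 2·x + 4·y], [8·x·y + y^2 - 4·y - 2, 4·x^2 + 2·x·y - 4·x]].
At the point, J = [[-8.000, -9.000], [-5.000, -6.000]] (det J = 3.000).
Solving J·Δ = −F gives Δ = (1.000, 0.333).
Then the next iterate is (x, y)₁ = (2.000, -2.667).

(2.000, -2.667)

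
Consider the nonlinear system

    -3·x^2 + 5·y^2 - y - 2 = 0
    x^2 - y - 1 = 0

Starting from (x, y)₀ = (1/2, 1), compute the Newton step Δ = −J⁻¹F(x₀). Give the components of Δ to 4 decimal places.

(2.4167, 0.6667)

At (1/2, 1): F = (1.2500, -1.7500).
Jacobian J = [[-6·x, 10·y - 1], [2·x, -1]].
At the point, J = [[-3.0000, 9.0000], [1.0000, -1.0000]] (det J = -6.0000).
Solving J·Δ = −F gives Δ = (2.4167, 0.6667).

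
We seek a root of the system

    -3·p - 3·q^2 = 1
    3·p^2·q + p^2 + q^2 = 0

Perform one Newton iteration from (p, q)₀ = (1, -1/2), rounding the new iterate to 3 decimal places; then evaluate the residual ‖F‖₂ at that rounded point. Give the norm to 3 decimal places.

At (1, -1/2): F = (-4.750, -0.250).
Jacobian J = [[-3, -6·q], [6·p·q + 2·p, 3·p^2 + 2·q]].
At the point, J = [[-3.000, 3.000], [-1.000, 2.000]] (det J = -3.000).
Solving J·Δ = −F gives Δ = (-2.917, -1.333).
Then the next iterate is (p, q)₁ = (-1.917, -1.833).
Re-evaluating at (-1.917, -1.833): F = (-5.32867, -13.17344), so ‖F‖₂ = 14.210.

14.210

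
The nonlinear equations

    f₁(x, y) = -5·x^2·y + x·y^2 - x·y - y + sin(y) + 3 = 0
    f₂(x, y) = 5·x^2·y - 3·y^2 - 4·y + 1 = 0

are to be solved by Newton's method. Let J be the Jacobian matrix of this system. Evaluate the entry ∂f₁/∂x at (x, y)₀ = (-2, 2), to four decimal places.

42.0000

∂f₁/∂x = -10·x·y + y^2 - y.
At (-2, 2) this is 42.0000.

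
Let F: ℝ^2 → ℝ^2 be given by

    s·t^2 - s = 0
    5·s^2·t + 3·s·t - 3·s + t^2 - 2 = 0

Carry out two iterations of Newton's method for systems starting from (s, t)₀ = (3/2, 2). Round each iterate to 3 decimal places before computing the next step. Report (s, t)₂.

At (3/2, 2): F = (4.500, 29.000).
Jacobian J = [[t^2 - 1, 2·s·t], [10·s·t + 3·t - 3, 5·s^2 + 3·s + 2·t]].
At the point, J = [[3.000, 6.000], [33.000, 19.750]] (det J = -138.750).
Solving J·Δ = −F gives Δ = (-0.614, -0.443).
Then the next iterate is (s, t)₁ = (0.886, 1.557).
Round to (0.886, 1.557) and repeat: F = (1.26188, 8.01595), J = [[1.42425, 2.75900], [15.46602, 9.69698]].
Δ = (-0.342, -0.281), so (s, t)₂ = (0.544, 1.276).

(0.544, 1.276)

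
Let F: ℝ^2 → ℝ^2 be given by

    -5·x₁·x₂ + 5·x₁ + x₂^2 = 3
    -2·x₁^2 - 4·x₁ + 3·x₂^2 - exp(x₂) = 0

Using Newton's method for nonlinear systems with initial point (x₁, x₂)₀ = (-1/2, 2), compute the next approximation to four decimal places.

(-2.8454, -0.3427)

At (-1/2, 2): F = (3.5000, 6.110944).
Jacobian J = [[-5·x₂ + 5, -5·x₁ + 2·x₂], [-4·x₁ - 4, 6·x₂ - exp(x₂)]].
At the point, J = [[-5.0000, 6.5000], [-2.0000, 4.610944]] (det J = -10.054720).
Solving J·Δ = −F gives Δ = (-2.3454, -2.3427).
Then the next iterate is (x₁, x₂)₁ = (-2.8454, -0.3427).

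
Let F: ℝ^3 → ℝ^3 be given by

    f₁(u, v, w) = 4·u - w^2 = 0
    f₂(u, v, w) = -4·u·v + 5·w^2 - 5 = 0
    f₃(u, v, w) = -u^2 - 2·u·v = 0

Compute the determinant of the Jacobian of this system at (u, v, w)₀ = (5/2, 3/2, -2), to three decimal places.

-600.000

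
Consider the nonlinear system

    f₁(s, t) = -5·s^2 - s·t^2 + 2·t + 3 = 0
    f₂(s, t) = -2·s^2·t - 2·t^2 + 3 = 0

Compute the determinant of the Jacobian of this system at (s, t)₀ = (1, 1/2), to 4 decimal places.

J = [[-10·s - t^2, -2·s·t + 2], [-4·s·t, -2·s^2 - 4·t]].
At the point, J = [[-10.2500, 1.0000], [-2.0000, -4.0000]].
det J = 43.0000.

43.0000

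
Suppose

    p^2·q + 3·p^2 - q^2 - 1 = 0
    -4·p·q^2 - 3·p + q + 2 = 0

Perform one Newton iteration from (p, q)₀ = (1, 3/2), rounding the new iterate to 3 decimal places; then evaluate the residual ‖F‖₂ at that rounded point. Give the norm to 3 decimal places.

At (1, 3/2): F = (1.250, -8.500).
Jacobian J = [[2·p·q + 6·p, p^2 - 2·q], [-4·q^2 - 3, -8·p·q + 1]].
At the point, J = [[9.000, -2.000], [-12.000, -11.000]] (det J = -123.000).
Solving J·Δ = −F gives Δ = (-0.250, -0.500).
Then the next iterate is (p, q)₁ = (0.750, 1.000).
Re-evaluating at (0.750, 1.000): F = (0.250, -2.250), so ‖F‖₂ = 2.264.

2.264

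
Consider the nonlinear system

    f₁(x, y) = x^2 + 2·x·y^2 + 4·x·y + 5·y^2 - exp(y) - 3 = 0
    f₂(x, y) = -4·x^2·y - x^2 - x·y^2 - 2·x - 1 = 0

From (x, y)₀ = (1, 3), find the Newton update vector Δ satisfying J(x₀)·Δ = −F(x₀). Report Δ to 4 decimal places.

(-0.1858, -1.8124)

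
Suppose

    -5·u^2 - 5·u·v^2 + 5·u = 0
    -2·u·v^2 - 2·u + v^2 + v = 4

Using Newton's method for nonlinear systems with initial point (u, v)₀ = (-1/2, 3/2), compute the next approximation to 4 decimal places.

At (-1/2, 3/2): F = (1.8750, 3.0000).
Jacobian J = [[-10·u - 5·v^2 + 5, -10·u·v], [-2·v^2 - 2, -4·u·v + 2·v + 1]].
At the point, J = [[-1.2500, 7.5000], [-6.5000, 7.0000]] (det J = 40.0000).
Solving J·Δ = −F gives Δ = (0.2344, -0.2109).
Then the next iterate is (u, v)₁ = (-0.2656, 1.2891).

(-0.2656, 1.2891)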